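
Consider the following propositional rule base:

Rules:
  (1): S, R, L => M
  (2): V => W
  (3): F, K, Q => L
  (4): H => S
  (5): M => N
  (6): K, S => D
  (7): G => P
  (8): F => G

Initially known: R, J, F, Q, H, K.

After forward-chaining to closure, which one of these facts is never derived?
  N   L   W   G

W

Round 1 — (3), (4), (8), derive L, S, G.
Round 2 — (1), (6), (7), derive M, D, P.
Round 3 — (5), derive N.
Derived: G (round 1), L (round 1), N (round 3). W never appears in any round.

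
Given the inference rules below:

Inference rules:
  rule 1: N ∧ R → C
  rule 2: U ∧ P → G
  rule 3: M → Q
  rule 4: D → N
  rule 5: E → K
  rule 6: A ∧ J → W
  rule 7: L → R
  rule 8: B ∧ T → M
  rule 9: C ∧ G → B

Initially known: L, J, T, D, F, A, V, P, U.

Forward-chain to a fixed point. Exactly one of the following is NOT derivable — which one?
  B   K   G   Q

Round 1: rule 2 [U ∧ P → G]; rule 4 [D → N]; rule 6 [A ∧ J → W]; rule 7 [L → R]. Adds G, N, W, R.
Round 2: rule 1 [N ∧ R → C]. Adds C.
Round 3: rule 9 [C ∧ G → B]. Adds B.
Round 4: rule 8 [B ∧ T → M]. Adds M.
Round 5: rule 3 [M → Q]. Adds Q.
Derived: Q (round 5), B (round 3), G (round 1). K never appears in any round.

K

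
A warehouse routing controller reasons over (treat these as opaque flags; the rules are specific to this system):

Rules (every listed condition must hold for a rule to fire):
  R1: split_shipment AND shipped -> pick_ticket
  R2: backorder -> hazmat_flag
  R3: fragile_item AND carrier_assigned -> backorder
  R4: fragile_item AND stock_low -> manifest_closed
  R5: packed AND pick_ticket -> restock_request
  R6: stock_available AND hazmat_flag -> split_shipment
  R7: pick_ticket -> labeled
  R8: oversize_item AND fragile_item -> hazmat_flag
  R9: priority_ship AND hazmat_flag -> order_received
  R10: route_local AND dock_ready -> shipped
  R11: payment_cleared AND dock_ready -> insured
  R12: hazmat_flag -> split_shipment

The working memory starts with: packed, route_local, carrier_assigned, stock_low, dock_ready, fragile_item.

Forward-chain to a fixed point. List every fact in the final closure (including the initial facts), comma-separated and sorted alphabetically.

backorder, carrier_assigned, dock_ready, fragile_item, hazmat_flag, labeled, manifest_closed, packed, pick_ticket, restock_request, route_local, shipped, split_shipment, stock_low

Round 1 fires R3, R4, R10, giving backorder, manifest_closed, shipped.
Round 2 fires R2, giving hazmat_flag.
Round 3 fires R12, giving split_shipment.
Round 4 fires R1, giving pick_ticket.
Round 5 fires R5, R7, giving restock_request, labeled.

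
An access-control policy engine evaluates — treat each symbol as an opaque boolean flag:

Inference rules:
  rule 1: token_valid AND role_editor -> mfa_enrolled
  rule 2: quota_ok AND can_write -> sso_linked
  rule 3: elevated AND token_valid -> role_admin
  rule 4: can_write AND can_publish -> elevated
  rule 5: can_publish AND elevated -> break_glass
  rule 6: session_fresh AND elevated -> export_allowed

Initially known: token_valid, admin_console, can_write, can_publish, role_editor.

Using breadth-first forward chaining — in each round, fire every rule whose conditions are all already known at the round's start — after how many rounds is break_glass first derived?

2

Round 1: rule 1 [token_valid AND role_editor -> mfa_enrolled]; rule 4 [can_write AND can_publish -> elevated]. Adds mfa_enrolled, elevated.
Round 2: rule 3 [elevated AND token_valid -> role_admin]; rule 5 [can_publish AND elevated -> break_glass]. Adds role_admin, break_glass.
break_glass first appears in round 2.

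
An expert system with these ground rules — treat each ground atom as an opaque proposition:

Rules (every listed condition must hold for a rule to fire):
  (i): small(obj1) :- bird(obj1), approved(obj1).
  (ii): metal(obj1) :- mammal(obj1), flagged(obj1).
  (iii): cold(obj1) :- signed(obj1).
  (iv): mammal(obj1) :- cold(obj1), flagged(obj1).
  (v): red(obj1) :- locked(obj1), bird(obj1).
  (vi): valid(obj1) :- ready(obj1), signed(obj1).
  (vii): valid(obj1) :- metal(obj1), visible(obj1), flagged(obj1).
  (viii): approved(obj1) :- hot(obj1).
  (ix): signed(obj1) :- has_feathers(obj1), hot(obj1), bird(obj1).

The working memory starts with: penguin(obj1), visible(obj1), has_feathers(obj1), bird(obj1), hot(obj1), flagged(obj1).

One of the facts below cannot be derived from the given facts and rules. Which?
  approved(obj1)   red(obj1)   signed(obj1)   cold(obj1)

[1] (viii) [approved(obj1) :- hot(obj1).]; (ix) [signed(obj1) :- has_feathers(obj1), hot(obj1), bird(obj1).]. ⇒ new: approved(obj1), signed(obj1).
[2] (i) [small(obj1) :- bird(obj1), approved(obj1).]; (iii) [cold(obj1) :- signed(obj1).]. ⇒ new: small(obj1), cold(obj1).
[3] (iv) [mammal(obj1) :- cold(obj1), flagged(obj1).]. ⇒ new: mammal(obj1).
[4] (ii) [metal(obj1) :- mammal(obj1), flagged(obj1).]. ⇒ new: metal(obj1).
[5] (vii) [valid(obj1) :- metal(obj1), visible(obj1), flagged(obj1).]. ⇒ new: valid(obj1).
Derived: signed(obj1) (round 1), cold(obj1) (round 2), approved(obj1) (round 1). red(obj1) never appears in any round.

red(obj1)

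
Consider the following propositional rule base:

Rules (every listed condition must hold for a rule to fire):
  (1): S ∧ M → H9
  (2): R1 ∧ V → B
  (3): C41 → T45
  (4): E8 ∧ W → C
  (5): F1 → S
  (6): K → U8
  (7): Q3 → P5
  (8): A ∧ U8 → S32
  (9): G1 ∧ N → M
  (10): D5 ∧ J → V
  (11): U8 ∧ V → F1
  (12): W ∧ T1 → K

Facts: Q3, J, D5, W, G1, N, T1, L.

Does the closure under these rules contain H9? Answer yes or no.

Round 1 fires (7), (9), (10), (12), giving P5, M, V, K.
Round 2 fires (6), giving U8.
Round 3 fires (11), giving F1.
Round 4 fires (5), giving S.
Round 5 fires (1), giving H9.
H9 appears in round 5, so it is derivable.

yes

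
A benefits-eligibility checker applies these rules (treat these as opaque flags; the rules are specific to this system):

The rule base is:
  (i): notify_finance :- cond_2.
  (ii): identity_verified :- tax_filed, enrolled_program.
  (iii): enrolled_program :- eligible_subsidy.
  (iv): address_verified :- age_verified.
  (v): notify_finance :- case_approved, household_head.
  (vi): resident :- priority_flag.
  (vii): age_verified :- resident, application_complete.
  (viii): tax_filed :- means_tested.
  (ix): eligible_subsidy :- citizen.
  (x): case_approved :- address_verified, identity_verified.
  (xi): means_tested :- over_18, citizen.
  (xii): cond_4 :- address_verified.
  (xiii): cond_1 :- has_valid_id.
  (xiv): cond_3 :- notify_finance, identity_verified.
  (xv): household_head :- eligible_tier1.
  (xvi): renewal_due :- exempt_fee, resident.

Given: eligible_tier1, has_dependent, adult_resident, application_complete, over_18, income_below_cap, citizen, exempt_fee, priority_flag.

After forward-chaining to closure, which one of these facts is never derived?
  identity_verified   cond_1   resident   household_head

Round 1: (vi) [resident :- priority_flag.]; (ix) [eligible_subsidy :- citizen.]; (xi) [means_tested :- over_18, citizen.]; (xv) [household_head :- eligible_tier1.]. Adds resident, eligible_subsidy, means_tested, household_head.
Round 2: (iii) [enrolled_program :- eligible_subsidy.]; (vii) [age_verified :- resident, application_complete.]; (viii) [tax_filed :- means_tested.]; (xvi) [renewal_due :- exempt_fee, resident.]. Adds enrolled_program, age_verified, tax_filed, renewal_due.
Round 3: (ii) [identity_verified :- tax_filed, enrolled_program.]; (iv) [address_verified :- age_verified.]. Adds identity_verified, address_verified.
Round 4: (x) [case_approved :- address_verified, identity_verified.]; (xii) [cond_4 :- address_verified.]. Adds case_approved, cond_4.
Round 5: (v) [notify_finance :- case_approved, household_head.]. Adds notify_finance.
Round 6: (xiv) [cond_3 :- notify_finance, identity_verified.]. Adds cond_3.
Derived: resident (round 1), identity_verified (round 3), household_head (round 1). cond_1 never appears in any round.

cond_1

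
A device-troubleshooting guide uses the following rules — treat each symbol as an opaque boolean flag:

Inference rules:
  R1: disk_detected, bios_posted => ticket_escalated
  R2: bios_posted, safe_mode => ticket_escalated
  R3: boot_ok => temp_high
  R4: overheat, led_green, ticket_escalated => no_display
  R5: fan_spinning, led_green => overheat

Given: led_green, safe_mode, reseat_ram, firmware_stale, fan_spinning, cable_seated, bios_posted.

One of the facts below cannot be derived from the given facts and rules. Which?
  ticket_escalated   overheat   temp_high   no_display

Round 1 fires R2, R5, giving ticket_escalated, overheat.
Round 2 fires R4, giving no_display.
Derived: no_display (round 2), ticket_escalated (round 1), overheat (round 1). temp_high never appears in any round.

temp_high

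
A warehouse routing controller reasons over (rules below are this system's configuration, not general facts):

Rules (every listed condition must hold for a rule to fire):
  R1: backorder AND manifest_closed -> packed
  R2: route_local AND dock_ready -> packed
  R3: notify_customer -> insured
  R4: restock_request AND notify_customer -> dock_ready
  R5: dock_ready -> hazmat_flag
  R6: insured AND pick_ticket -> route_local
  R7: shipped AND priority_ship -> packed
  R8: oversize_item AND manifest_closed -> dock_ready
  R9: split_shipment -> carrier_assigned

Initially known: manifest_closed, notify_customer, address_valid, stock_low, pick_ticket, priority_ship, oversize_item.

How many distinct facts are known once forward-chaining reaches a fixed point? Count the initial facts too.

12

Round 1: R3 [notify_customer -> insured]; R8 [oversize_item AND manifest_closed -> dock_ready]. Adds insured, dock_ready.
Round 2: R5 [dock_ready -> hazmat_flag]; R6 [insured AND pick_ticket -> route_local]. Adds hazmat_flag, route_local.
Round 3: R2 [route_local AND dock_ready -> packed]. Adds packed.
Closure: {address_valid, dock_ready, hazmat_flag, insured, manifest_closed, notify_customer, oversize_item, packed, pick_ticket, priority_ship, route_local, stock_low} — 12 facts.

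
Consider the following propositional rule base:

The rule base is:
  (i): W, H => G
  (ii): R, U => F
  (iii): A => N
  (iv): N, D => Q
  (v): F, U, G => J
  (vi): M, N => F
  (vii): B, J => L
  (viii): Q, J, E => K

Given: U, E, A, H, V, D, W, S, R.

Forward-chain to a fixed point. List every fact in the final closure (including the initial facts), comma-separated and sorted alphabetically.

A, D, E, F, G, H, J, K, N, Q, R, S, U, V, W

[1] (i) [W, H => G]; (ii) [R, U => F]; (iii) [A => N]. ⇒ new: G, F, N.
[2] (iv) [N, D => Q]; (v) [F, U, G => J]. ⇒ new: Q, J.
[3] (viii) [Q, J, E => K]. ⇒ new: K.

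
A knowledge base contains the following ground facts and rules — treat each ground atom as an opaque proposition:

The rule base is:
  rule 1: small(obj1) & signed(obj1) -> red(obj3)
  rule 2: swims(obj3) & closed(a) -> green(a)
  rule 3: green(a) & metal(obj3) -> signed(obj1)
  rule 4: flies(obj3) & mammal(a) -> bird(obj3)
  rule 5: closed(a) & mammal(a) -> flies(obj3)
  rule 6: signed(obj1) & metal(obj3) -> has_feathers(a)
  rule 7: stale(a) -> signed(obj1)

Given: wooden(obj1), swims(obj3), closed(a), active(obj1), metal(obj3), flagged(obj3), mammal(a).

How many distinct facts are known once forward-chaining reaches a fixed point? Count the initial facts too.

Round 1: rule 2 [swims(obj3) & closed(a) -> green(a)]; rule 5 [closed(a) & mammal(a) -> flies(obj3)]. Adds green(a), flies(obj3).
Round 2: rule 3 [green(a) & metal(obj3) -> signed(obj1)]; rule 4 [flies(obj3) & mammal(a) -> bird(obj3)]. Adds signed(obj1), bird(obj3).
Round 3: rule 6 [signed(obj1) & metal(obj3) -> has_feathers(a)]. Adds has_feathers(a).
Closure: {active(obj1), bird(obj3), closed(a), flagged(obj3), flies(obj3), green(a), has_feathers(a), mammal(a), metal(obj3), signed(obj1), swims(obj3), wooden(obj1)} — 12 facts.

12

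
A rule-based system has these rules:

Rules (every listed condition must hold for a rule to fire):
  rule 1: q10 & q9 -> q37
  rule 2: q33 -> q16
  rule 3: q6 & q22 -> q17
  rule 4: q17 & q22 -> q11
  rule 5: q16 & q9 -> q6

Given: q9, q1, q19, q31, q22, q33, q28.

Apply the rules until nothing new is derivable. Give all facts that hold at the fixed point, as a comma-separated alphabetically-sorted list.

q1, q11, q16, q17, q19, q22, q28, q31, q33, q6, q9

Round 1: rule 2 [q33 -> q16]. Adds q16.
Round 2: rule 5 [q16 & q9 -> q6]. Adds q6.
Round 3: rule 3 [q6 & q22 -> q17]. Adds q17.
Round 4: rule 4 [q17 & q22 -> q11]. Adds q11.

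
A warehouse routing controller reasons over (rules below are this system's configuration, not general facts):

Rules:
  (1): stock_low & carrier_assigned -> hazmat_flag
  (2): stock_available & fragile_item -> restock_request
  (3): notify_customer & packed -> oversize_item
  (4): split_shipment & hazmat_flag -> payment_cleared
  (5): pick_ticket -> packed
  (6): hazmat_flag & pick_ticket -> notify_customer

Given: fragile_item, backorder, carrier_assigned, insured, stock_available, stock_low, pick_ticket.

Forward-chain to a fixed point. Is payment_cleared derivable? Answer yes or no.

no

Round 1 fires (1), (2), (5), giving hazmat_flag, restock_request, packed.
Round 2 fires (6), giving notify_customer.
Round 3 fires (3), giving oversize_item.
Fixed point reached. payment_cleared is concluded only by (4); (4) needs split_shipment (never derived).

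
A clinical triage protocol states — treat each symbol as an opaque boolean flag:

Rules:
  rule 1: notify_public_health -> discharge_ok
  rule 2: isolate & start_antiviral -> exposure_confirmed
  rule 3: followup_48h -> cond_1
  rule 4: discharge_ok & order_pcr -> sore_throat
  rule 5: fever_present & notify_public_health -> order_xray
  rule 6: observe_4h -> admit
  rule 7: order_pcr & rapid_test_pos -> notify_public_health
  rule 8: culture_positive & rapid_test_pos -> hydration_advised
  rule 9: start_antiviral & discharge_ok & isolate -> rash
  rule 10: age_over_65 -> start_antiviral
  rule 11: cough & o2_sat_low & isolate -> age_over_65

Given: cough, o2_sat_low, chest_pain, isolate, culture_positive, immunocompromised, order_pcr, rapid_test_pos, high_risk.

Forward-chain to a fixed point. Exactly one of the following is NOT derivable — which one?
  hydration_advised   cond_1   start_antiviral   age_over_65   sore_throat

Round 1: rule 7 [order_pcr & rapid_test_pos -> notify_public_health]; rule 8 [culture_positive & rapid_test_pos -> hydration_advised]; rule 11 [cough & o2_sat_low & isolate -> age_over_65]. New: notify_public_health, hydration_advised, age_over_65.
Round 2: rule 1 [notify_public_health -> discharge_ok]; rule 10 [age_over_65 -> start_antiviral]. New: discharge_ok, start_antiviral.
Round 3: rule 2 [isolate & start_antiviral -> exposure_confirmed]; rule 4 [discharge_ok & order_pcr -> sore_throat]; rule 9 [start_antiviral & discharge_ok & isolate -> rash]. New: exposure_confirmed, sore_throat, rash.
Derived: sore_throat (round 3), hydration_advised (round 1), age_over_65 (round 1), start_antiviral (round 2). cond_1 never appears in any round.

cond_1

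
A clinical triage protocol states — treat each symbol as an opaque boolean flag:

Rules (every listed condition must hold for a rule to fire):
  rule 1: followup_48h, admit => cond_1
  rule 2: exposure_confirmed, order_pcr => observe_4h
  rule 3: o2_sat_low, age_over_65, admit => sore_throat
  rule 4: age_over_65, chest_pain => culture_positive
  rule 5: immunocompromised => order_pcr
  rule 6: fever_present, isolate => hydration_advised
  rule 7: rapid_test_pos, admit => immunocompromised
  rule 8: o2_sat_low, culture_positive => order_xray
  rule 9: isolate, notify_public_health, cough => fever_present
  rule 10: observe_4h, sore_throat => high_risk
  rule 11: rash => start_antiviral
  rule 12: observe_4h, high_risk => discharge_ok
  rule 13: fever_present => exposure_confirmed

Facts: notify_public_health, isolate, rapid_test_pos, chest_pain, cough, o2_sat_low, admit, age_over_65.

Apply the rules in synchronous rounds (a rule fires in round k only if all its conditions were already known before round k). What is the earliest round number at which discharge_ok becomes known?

5

Round 1 — rule 3, rule 4, rule 7, rule 9, derive sore_throat, culture_positive, immunocompromised, fever_present.
Round 2 — rule 5, rule 6, rule 8, rule 13, derive order_pcr, hydration_advised, order_xray, exposure_confirmed.
Round 3 — rule 2, derive observe_4h.
Round 4 — rule 10, derive high_risk.
Round 5 — rule 12, derive discharge_ok.
discharge_ok first appears in round 5.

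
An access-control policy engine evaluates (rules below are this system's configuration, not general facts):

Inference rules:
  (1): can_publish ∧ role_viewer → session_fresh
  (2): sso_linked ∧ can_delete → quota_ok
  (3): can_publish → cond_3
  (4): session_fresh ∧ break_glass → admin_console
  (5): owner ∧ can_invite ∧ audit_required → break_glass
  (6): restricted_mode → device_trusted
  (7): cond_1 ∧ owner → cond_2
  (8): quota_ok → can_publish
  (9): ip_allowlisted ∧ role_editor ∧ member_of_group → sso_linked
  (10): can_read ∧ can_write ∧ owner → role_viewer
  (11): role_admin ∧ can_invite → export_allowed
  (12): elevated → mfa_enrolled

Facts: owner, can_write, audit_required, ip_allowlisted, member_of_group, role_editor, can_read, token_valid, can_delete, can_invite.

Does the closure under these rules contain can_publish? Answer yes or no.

[1] (5) [owner ∧ can_invite ∧ audit_required → break_glass]; (9) [ip_allowlisted ∧ role_editor ∧ member_of_group → sso_linked]; (10) [can_read ∧ can_write ∧ owner → role_viewer]. ⇒ new: break_glass, sso_linked, role_viewer.
[2] (2) [sso_linked ∧ can_delete → quota_ok]. ⇒ new: quota_ok.
[3] (8) [quota_ok → can_publish]. ⇒ new: can_publish.
[4] (1) [can_publish ∧ role_viewer → session_fresh]; (3) [can_publish → cond_3]. ⇒ new: session_fresh, cond_3.
[5] (4) [session_fresh ∧ break_glass → admin_console]. ⇒ new: admin_console.
can_publish appears in round 3, so it is derivable.

yes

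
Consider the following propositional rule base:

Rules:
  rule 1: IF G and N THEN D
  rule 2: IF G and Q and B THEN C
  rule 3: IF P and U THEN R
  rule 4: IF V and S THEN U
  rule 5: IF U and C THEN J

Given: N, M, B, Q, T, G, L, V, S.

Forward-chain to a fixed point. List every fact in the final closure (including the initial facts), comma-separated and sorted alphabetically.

B, C, D, G, J, L, M, N, Q, S, T, U, V

Round 1 fires rule 1, rule 2, rule 4, giving D, C, U.
Round 2 fires rule 5, giving J.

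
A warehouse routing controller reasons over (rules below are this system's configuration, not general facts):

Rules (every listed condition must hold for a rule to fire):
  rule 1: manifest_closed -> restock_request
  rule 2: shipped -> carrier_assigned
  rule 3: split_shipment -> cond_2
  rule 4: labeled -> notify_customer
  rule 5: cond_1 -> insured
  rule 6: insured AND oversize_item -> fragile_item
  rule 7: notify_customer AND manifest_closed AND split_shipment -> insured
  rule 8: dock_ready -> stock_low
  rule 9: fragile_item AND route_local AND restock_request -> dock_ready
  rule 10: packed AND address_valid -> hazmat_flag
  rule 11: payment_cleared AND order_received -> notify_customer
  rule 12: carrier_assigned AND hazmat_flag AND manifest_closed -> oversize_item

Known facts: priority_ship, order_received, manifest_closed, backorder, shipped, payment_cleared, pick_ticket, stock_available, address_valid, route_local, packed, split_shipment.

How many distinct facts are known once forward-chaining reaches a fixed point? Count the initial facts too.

22

Round 1 — rule 1, rule 2, rule 3, rule 10, rule 11, derive restock_request, carrier_assigned, cond_2, hazmat_flag, notify_customer.
Round 2 — rule 7, rule 12, derive insured, oversize_item.
Round 3 — rule 6, derive fragile_item.
Round 4 — rule 9, derive dock_ready.
Round 5 — rule 8, derive stock_low.
Closure: {address_valid, backorder, carrier_assigned, cond_2, dock_ready, fragile_item, hazmat_flag, insured, manifest_closed, notify_customer, order_received, oversize_item, packed, payment_cleared, pick_ticket, priority_ship, restock_request, route_local, shipped, split_shipment, stock_available, stock_low} — 22 facts.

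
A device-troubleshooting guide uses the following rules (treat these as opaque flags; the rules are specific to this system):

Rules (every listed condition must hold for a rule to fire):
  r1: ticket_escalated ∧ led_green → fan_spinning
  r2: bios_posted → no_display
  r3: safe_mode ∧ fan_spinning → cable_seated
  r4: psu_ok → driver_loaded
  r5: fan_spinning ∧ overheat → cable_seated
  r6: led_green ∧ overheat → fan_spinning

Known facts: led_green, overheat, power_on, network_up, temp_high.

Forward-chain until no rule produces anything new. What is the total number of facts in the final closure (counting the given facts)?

7

Round 1 fires r6, giving fan_spinning.
Round 2 fires r5, giving cable_seated.
Closure: {cable_seated, fan_spinning, led_green, network_up, overheat, power_on, temp_high} — 7 facts.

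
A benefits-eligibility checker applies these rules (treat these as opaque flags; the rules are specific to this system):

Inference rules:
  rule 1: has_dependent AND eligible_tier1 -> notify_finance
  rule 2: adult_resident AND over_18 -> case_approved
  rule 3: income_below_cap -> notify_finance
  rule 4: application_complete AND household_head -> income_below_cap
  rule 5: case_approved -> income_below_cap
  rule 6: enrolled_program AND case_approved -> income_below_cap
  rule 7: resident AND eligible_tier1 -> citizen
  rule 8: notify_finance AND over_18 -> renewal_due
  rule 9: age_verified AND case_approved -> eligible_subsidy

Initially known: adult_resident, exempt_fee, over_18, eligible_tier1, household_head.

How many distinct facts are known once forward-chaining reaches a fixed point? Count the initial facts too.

Round 1 fires rule 2, giving case_approved.
Round 2 fires rule 5, giving income_below_cap.
Round 3 fires rule 3, giving notify_finance.
Round 4 fires rule 8, giving renewal_due.
Closure: {adult_resident, case_approved, eligible_tier1, exempt_fee, household_head, income_below_cap, notify_finance, over_18, renewal_due} — 9 facts.

9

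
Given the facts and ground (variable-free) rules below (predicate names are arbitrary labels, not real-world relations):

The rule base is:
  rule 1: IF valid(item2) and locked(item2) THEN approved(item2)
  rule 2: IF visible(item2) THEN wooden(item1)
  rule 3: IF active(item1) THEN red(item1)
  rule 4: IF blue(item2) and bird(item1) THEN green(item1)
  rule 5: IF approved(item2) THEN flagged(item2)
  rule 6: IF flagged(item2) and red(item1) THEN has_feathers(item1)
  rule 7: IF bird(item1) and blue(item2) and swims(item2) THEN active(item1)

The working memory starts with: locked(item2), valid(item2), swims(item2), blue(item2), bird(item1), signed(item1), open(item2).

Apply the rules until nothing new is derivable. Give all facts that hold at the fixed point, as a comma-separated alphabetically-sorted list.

Round 1 — rule 1, rule 4, rule 7, derive approved(item2), green(item1), active(item1).
Round 2 — rule 3, rule 5, derive red(item1), flagged(item2).
Round 3 — rule 6, derive has_feathers(item1).

active(item1), approved(item2), bird(item1), blue(item2), flagged(item2), green(item1), has_feathers(item1), locked(item2), open(item2), red(item1), signed(item1), swims(item2), valid(item2)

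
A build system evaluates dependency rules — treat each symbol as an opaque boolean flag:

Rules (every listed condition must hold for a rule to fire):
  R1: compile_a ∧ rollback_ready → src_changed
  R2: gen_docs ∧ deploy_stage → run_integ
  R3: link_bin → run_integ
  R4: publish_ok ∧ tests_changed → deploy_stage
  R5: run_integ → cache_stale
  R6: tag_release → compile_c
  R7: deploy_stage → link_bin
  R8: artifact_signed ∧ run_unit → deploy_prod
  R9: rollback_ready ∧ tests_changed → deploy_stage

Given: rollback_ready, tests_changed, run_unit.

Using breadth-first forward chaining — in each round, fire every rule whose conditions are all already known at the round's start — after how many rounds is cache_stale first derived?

4

Round 1: R9 [rollback_ready ∧ tests_changed → deploy_stage]. Adds deploy_stage.
Round 2: R7 [deploy_stage → link_bin]. Adds link_bin.
Round 3: R3 [link_bin → run_integ]. Adds run_integ.
Round 4: R5 [run_integ → cache_stale]. Adds cache_stale.
cache_stale first appears in round 4.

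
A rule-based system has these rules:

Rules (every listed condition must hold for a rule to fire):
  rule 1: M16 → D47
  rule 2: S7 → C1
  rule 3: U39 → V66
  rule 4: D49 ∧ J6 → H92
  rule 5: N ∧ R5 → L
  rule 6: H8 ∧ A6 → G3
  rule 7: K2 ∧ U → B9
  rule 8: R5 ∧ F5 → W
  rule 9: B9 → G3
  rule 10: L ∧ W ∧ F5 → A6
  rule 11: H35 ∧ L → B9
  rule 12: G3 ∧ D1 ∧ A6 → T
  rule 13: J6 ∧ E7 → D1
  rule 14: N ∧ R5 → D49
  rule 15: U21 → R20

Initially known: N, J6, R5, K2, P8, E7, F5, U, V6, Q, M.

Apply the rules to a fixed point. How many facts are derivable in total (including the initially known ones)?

20

Round 1 fires rule 5, rule 7, rule 8, rule 13, rule 14, giving L, B9, W, D1, D49.
Round 2 fires rule 4, rule 9, rule 10, giving H92, G3, A6.
Round 3 fires rule 12, giving T.
Closure: {A6, B9, D1, D49, E7, F5, G3, H92, J6, K2, L, M, N, P8, Q, R5, T, U, V6, W} — 20 facts.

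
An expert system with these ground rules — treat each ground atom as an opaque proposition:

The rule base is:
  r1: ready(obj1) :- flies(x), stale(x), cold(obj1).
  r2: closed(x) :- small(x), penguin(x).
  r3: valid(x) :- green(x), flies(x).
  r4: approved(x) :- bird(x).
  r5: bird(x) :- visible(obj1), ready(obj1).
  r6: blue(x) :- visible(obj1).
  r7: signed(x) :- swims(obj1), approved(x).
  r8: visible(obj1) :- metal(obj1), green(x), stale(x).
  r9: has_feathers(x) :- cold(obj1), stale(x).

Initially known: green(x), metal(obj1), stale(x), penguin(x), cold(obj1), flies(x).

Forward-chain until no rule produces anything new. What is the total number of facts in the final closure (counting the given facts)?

13

[1] r1 [ready(obj1) :- flies(x), stale(x), cold(obj1).]; r3 [valid(x) :- green(x), flies(x).]; r8 [visible(obj1) :- metal(obj1), green(x), stale(x).]; r9 [has_feathers(x) :- cold(obj1), stale(x).]. ⇒ new: ready(obj1), valid(x), visible(obj1), has_feathers(x).
[2] r5 [bird(x) :- visible(obj1), ready(obj1).]; r6 [blue(x) :- visible(obj1).]. ⇒ new: bird(x), blue(x).
[3] r4 [approved(x) :- bird(x).]. ⇒ new: approved(x).
Closure: {approved(x), bird(x), blue(x), cold(obj1), flies(x), green(x), has_feathers(x), metal(obj1), penguin(x), ready(obj1), stale(x), valid(x), visible(obj1)} — 13 facts.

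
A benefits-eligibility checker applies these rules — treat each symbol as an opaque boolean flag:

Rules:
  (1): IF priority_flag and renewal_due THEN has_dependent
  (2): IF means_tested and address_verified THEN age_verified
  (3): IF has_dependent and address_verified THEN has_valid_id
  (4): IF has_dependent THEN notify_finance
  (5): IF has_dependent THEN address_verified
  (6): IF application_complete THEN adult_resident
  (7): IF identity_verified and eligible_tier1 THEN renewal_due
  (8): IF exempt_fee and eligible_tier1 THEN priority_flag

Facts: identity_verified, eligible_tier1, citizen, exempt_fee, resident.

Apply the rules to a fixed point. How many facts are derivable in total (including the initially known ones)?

11

Round 1 fires (7), (8), giving renewal_due, priority_flag.
Round 2 fires (1), giving has_dependent.
Round 3 fires (4), (5), giving notify_finance, address_verified.
Round 4 fires (3), giving has_valid_id.
Closure: {address_verified, citizen, eligible_tier1, exempt_fee, has_dependent, has_valid_id, identity_verified, notify_finance, priority_flag, renewal_due, resident} — 11 facts.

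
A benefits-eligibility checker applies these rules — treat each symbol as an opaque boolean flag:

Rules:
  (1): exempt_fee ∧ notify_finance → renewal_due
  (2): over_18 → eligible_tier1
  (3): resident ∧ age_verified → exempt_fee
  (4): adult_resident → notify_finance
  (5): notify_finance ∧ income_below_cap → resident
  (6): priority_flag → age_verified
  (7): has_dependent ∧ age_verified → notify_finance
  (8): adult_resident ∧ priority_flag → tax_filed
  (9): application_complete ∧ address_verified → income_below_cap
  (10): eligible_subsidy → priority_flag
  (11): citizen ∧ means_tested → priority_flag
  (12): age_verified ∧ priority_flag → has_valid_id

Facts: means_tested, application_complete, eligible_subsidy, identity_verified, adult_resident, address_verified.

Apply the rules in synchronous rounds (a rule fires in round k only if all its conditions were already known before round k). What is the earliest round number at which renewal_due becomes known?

Round 1 — (4), (9), (10), derive notify_finance, income_below_cap, priority_flag.
Round 2 — (5), (6), (8), derive resident, age_verified, tax_filed.
Round 3 — (3), (12), derive exempt_fee, has_valid_id.
Round 4 — (1), derive renewal_due.
renewal_due first appears in round 4.

4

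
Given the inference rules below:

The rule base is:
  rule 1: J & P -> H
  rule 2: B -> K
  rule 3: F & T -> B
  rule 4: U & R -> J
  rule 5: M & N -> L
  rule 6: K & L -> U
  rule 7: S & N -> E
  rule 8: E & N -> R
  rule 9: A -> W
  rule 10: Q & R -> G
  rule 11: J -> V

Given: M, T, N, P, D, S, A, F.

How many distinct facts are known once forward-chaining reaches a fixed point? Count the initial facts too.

18

Round 1 — rule 3, rule 5, rule 7, rule 9, derive B, L, E, W.
Round 2 — rule 2, rule 8, derive K, R.
Round 3 — rule 6, derive U.
Round 4 — rule 4, derive J.
Round 5 — rule 1, rule 11, derive H, V.
Closure: {A, B, D, E, F, H, J, K, L, M, N, P, R, S, T, U, V, W} — 18 facts.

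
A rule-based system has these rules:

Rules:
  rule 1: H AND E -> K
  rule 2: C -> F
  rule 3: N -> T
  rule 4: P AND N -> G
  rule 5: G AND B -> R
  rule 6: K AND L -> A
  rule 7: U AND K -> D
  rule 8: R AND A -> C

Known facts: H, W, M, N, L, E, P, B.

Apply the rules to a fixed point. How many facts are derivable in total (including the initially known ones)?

Round 1 — rule 1, rule 3, rule 4, derive K, T, G.
Round 2 — rule 5, rule 6, derive R, A.
Round 3 — rule 8, derive C.
Round 4 — rule 2, derive F.
Closure: {A, B, C, E, F, G, H, K, L, M, N, P, R, T, W} — 15 facts.

15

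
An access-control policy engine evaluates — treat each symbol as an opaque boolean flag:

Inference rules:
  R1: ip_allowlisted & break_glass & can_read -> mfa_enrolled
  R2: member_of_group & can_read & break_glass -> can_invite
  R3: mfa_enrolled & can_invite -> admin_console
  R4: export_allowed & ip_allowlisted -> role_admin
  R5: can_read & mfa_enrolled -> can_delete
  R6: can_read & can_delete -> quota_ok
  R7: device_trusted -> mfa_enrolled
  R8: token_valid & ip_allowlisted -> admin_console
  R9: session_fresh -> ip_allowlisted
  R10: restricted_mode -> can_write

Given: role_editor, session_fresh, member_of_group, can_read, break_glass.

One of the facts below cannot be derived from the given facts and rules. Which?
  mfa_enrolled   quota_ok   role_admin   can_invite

role_admin

[1] R2 [member_of_group & can_read & break_glass -> can_invite]; R9 [session_fresh -> ip_allowlisted]. ⇒ new: can_invite, ip_allowlisted.
[2] R1 [ip_allowlisted & break_glass & can_read -> mfa_enrolled]. ⇒ new: mfa_enrolled.
[3] R3 [mfa_enrolled & can_invite -> admin_console]; R5 [can_read & mfa_enrolled -> can_delete]. ⇒ new: admin_console, can_delete.
[4] R6 [can_read & can_delete -> quota_ok]. ⇒ new: quota_ok.
Derived: can_invite (round 1), mfa_enrolled (round 2), quota_ok (round 4). role_admin never appears in any round.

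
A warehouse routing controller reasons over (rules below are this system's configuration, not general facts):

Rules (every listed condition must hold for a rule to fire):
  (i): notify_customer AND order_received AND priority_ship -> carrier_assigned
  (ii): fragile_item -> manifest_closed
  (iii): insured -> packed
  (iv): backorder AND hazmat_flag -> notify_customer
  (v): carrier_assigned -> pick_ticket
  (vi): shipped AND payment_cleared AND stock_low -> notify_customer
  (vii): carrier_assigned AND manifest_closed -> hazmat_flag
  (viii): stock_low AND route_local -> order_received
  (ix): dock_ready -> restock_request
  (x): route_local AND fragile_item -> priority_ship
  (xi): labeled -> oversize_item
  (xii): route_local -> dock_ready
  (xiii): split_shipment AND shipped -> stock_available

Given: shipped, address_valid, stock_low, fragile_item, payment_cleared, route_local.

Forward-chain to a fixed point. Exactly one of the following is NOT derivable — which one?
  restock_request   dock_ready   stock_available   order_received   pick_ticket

stock_available

Round 1 — (ii), (vi), (viii), (x), (xii), derive manifest_closed, notify_customer, order_received, priority_ship, dock_ready.
Round 2 — (i), (ix), derive carrier_assigned, restock_request.
Round 3 — (v), (vii), derive pick_ticket, hazmat_flag.
Derived: dock_ready (round 1), restock_request (round 2), pick_ticket (round 3), order_received (round 1). stock_available never appears in any round.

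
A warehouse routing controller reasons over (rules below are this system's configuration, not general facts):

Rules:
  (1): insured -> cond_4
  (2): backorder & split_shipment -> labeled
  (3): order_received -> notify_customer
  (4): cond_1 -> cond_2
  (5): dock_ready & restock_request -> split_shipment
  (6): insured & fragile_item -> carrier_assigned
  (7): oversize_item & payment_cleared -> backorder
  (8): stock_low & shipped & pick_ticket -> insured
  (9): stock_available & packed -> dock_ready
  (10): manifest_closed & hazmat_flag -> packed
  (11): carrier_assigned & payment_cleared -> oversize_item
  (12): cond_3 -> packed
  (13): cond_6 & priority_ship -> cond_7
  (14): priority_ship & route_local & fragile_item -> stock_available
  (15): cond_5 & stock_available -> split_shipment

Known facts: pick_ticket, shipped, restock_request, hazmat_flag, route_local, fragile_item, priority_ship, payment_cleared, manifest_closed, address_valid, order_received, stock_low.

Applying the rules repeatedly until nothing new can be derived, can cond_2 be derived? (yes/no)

no

[1] (3) [order_received -> notify_customer]; (8) [stock_low & shipped & pick_ticket -> insured]; (10) [manifest_closed & hazmat_flag -> packed]; (14) [priority_ship & route_local & fragile_item -> stock_available]. ⇒ new: notify_customer, insured, packed, stock_available.
[2] (1) [insured -> cond_4]; (6) [insured & fragile_item -> carrier_assigned]; (9) [stock_available & packed -> dock_ready]. ⇒ new: cond_4, carrier_assigned, dock_ready.
[3] (5) [dock_ready & restock_request -> split_shipment]; (11) [carrier_assigned & payment_cleared -> oversize_item]. ⇒ new: split_shipment, oversize_item.
[4] (7) [oversize_item & payment_cleared -> backorder]. ⇒ new: backorder.
[5] (2) [backorder & split_shipment -> labeled]. ⇒ new: labeled.
Fixed point reached. cond_2 is concluded only by (4); (4) needs cond_1 (never derived).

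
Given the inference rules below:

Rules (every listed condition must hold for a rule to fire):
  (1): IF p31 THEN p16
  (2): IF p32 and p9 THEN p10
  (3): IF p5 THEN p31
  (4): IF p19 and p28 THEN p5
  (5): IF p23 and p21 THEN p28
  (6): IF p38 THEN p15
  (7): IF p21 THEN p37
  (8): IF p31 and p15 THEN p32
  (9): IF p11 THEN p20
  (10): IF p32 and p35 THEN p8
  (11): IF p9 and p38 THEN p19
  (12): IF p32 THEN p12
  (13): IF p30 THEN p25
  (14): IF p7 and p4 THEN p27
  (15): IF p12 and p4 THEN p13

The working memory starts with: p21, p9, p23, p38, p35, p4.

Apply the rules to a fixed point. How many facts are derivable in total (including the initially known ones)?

Round 1: (5) [IF p23 and p21 THEN p28]; (6) [IF p38 THEN p15]; (7) [IF p21 THEN p37]; (11) [IF p9 and p38 THEN p19]. Adds p28, p15, p37, p19.
Round 2: (4) [IF p19 and p28 THEN p5]. Adds p5.
Round 3: (3) [IF p5 THEN p31]. Adds p31.
Round 4: (1) [IF p31 THEN p16]; (8) [IF p31 and p15 THEN p32]. Adds p16, p32.
Round 5: (2) [IF p32 and p9 THEN p10]; (10) [IF p32 and p35 THEN p8]; (12) [IF p32 THEN p12]. Adds p10, p8, p12.
Round 6: (15) [IF p12 and p4 THEN p13]. Adds p13.
Closure: {p10, p12, p13, p15, p16, p19, p21, p23, p28, p31, p32, p35, p37, p38, p4, p5, p8, p9} — 18 facts.

18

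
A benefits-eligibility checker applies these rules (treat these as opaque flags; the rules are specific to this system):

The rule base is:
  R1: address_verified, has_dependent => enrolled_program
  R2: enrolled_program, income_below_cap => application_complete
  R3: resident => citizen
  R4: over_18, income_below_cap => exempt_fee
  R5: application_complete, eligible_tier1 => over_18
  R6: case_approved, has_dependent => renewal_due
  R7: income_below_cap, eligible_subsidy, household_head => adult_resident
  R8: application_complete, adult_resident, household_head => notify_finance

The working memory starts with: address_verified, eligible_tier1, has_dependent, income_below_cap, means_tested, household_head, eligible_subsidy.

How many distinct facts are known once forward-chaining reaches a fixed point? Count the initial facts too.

[1] R1 [address_verified, has_dependent => enrolled_program]; R7 [income_below_cap, eligible_subsidy, household_head => adult_resident]. ⇒ new: enrolled_program, adult_resident.
[2] R2 [enrolled_program, income_below_cap => application_complete]. ⇒ new: application_complete.
[3] R5 [application_complete, eligible_tier1 => over_18]; R8 [application_complete, adult_resident, household_head => notify_finance]. ⇒ new: over_18, notify_finance.
[4] R4 [over_18, income_below_cap => exempt_fee]. ⇒ new: exempt_fee.
Closure: {address_verified, adult_resident, application_complete, eligible_subsidy, eligible_tier1, enrolled_program, exempt_fee, has_dependent, household_head, income_below_cap, means_tested, notify_finance, over_18} — 13 facts.

13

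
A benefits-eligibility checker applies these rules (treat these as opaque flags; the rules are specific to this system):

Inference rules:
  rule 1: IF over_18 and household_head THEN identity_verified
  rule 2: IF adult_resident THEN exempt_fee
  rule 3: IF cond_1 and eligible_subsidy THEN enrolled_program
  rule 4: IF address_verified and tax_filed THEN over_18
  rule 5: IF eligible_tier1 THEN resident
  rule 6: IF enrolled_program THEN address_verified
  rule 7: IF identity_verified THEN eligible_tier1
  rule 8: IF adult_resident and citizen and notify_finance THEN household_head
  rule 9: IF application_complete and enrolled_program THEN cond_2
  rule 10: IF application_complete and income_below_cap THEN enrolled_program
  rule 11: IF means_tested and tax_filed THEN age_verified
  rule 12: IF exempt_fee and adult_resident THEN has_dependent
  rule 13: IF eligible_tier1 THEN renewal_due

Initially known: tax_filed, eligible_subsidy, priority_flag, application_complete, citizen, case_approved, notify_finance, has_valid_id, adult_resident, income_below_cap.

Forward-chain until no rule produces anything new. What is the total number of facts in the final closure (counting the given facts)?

Round 1: rule 2 [IF adult_resident THEN exempt_fee]; rule 8 [IF adult_resident and citizen and notify_finance THEN household_head]; rule 10 [IF application_complete and income_below_cap THEN enrolled_program]. New: exempt_fee, household_head, enrolled_program.
Round 2: rule 6 [IF enrolled_program THEN address_verified]; rule 9 [IF application_complete and enrolled_program THEN cond_2]; rule 12 [IF exempt_fee and adult_resident THEN has_dependent]. New: address_verified, cond_2, has_dependent.
Round 3: rule 4 [IF address_verified and tax_filed THEN over_18]. New: over_18.
Round 4: rule 1 [IF over_18 and household_head THEN identity_verified]. New: identity_verified.
Round 5: rule 7 [IF identity_verified THEN eligible_tier1]. New: eligible_tier1.
Round 6: rule 5 [IF eligible_tier1 THEN resident]; rule 13 [IF eligible_tier1 THEN renewal_due]. New: resident, renewal_due.
Closure: {address_verified, adult_resident, application_complete, case_approved, citizen, cond_2, eligible_subsidy, eligible_tier1, enrolled_program, exempt_fee, has_dependent, has_valid_id, household_head, identity_verified, income_below_cap, notify_finance, over_18, priority_flag, renewal_due, resident, tax_filed} — 21 facts.

21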